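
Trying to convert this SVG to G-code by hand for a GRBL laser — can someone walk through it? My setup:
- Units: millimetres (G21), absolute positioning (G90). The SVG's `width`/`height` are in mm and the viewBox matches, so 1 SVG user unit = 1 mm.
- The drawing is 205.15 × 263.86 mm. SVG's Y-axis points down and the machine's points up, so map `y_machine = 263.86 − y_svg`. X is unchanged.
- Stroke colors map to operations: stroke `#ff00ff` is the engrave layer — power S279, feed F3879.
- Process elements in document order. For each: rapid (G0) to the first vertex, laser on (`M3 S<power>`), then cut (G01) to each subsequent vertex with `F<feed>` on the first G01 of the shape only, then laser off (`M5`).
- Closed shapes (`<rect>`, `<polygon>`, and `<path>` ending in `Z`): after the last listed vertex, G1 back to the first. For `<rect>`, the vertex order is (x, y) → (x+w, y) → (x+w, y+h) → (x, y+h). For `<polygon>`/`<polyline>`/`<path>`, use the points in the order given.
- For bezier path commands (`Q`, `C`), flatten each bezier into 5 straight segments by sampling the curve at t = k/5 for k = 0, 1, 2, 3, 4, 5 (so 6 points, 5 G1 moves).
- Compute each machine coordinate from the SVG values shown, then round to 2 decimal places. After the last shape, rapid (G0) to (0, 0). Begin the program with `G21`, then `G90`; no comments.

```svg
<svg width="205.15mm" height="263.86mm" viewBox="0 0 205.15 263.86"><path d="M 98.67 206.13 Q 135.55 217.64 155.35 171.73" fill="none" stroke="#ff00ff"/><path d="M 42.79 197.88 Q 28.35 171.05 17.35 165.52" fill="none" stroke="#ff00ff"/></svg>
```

G21
G90
G0 X98.67 Y57.73
M3 S279
G01 X112.74 Y55.42 F3879
G01 X125.44 Y57.71
G01 X136.78 Y64.59
G01 X146.75 Y76.06
G01 X155.35 Y92.13
M5
G0 X42.79 Y65.98
M3 S279
G01 X37.15 Y75.86 F3879
G01 X31.79 Y84.04
G01 X26.70 Y90.51
G01 X21.89 Y95.28
G01 X17.35 Y98.34
M5
G0 X0.00 Y0.00

1 u = 1 mm; y_m = 263.86 − y.

[1] `<path>` quadratic bezier, #ff00ff→engrave S279 F3879: (98.67,57.73) → (112.74,55.42) → (125.44,57.71) → (136.78,64.59) → (146.75,76.06) → (155.35,92.13)

[2] `<path>` quadratic bezier, #ff00ff→engrave S279 F3879: (42.79,65.98) → (37.15,75.86) → (31.79,84.04) → (26.70,90.51) → (21.89,95.28) → (17.35,98.34)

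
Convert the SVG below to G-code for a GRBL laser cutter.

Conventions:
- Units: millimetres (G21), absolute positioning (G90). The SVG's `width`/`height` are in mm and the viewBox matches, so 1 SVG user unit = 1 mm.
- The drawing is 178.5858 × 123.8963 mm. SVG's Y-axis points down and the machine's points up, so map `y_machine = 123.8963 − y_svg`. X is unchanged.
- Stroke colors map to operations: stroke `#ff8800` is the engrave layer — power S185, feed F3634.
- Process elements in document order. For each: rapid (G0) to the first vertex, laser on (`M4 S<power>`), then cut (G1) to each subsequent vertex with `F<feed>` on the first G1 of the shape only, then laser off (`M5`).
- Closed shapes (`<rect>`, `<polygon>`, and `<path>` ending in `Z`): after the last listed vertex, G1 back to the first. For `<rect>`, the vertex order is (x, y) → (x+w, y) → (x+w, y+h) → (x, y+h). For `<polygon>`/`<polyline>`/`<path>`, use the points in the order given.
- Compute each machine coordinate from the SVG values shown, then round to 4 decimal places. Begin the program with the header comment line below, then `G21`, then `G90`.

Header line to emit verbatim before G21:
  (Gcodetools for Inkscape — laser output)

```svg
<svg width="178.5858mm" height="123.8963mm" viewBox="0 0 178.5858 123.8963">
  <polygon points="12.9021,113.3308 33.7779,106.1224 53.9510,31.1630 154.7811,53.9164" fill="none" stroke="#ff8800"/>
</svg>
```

viewBox `0 0 178.5858 123.8963` with mm width/height → 1 unit = 1 mm. Flip: y_m = 123.8963 − y_svg.

**Shape 1** — `<polygon>` closed polygon, stroke `#ff8800` → engrave (S185, F3634). Machine vertices: (12.9021,10.5655) → (33.7779,17.7739) → (53.9510,92.7333) → (154.7811,69.9799) → (12.9021,10.5655). Closed: final G1 returns to the first vertex.

(Gcodetools for Inkscape — laser output)
G21
G90
G0 X12.9021 Y10.5655
M4 S185
G1 X33.7779 Y17.7739 F3634
G1 X53.9510 Y92.7333
G1 X154.7811 Y69.9799
G1 X12.9021 Y10.5655
M5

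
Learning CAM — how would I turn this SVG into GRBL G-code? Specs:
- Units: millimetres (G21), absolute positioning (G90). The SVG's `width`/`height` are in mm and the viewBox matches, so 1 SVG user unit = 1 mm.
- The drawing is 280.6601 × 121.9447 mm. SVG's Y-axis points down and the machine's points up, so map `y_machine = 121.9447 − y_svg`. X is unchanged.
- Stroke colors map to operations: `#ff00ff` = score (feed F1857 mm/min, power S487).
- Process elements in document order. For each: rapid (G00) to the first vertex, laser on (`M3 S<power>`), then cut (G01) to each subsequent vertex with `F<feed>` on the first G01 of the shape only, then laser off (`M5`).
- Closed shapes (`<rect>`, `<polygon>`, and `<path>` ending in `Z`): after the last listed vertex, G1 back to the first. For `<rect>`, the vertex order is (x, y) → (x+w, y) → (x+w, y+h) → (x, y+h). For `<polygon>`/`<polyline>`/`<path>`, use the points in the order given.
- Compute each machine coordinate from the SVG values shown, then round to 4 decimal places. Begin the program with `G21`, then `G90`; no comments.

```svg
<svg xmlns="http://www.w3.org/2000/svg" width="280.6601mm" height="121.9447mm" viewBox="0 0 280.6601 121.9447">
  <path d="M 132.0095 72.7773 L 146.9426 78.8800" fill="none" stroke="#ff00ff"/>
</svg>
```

G21
G90
G00 X132.0095 Y49.1674
M3 S487
G01 X146.9426 Y43.0647 F1857
M5

viewBox `0 0 280.6601 121.9447` with mm width/height → 1 unit = 1 mm. Flip: y_m = 121.9447 − y_svg.

**Shape 1** — `<path>` line segment, stroke `#ff00ff` → score (S487, F1857). Machine vertices: (132.0095,49.1674) → (146.9426,43.0647). Open path.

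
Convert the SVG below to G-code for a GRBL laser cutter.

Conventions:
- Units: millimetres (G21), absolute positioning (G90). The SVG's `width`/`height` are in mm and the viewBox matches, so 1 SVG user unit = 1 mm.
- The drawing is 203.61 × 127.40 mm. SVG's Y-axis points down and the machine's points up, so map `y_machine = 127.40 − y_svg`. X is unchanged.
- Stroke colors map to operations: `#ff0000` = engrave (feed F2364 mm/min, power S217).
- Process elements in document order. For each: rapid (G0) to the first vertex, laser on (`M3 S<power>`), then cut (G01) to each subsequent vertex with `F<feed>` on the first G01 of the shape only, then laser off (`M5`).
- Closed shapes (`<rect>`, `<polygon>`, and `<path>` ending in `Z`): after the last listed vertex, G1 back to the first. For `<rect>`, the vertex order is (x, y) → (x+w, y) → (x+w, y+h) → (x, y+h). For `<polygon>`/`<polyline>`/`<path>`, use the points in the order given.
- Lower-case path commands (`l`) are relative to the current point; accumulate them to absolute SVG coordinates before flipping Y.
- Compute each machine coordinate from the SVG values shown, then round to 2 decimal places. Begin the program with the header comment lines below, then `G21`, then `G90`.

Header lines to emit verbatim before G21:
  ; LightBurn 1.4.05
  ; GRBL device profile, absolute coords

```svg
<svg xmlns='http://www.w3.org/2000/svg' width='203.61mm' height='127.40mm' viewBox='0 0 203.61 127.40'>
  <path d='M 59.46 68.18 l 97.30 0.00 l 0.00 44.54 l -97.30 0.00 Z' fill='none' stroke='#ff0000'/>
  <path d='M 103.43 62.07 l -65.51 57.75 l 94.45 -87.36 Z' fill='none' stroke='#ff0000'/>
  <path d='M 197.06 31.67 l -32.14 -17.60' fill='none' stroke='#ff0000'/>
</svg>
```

viewBox `0 0 203.61 127.40` with mm width/height → 1 unit = 1 mm. Flip: y_m = 127.40 − y_svg.

**Shape 1** — `<path>` rectangle, stroke `#ff0000` → engrave (S217, F2364). Machine vertices: (59.46,59.22) → (156.76,59.22) → (156.76,14.68) → (59.46,14.68) → (59.46,59.22). Closed: final G1 returns to the first vertex.

**Shape 2** — `<path>` closed polygon, stroke `#ff0000` → engrave (S217, F2364). Machine vertices: (103.43,65.33) → (37.92,7.58) → (132.37,94.94) → (103.43,65.33). Closed: final G1 returns to the first vertex.

**Shape 3** — `<path>` line segment, stroke `#ff0000` → engrave (S217, F2364). Machine vertices: (197.06,95.73) → (164.92,113.33). Open path.

; LightBurn 1.4.05
; GRBL device profile, absolute coords
G21
G90
G0 X59.46 Y59.22
M3 S217
G01 X156.76 Y59.22 F2364
G01 X156.76 Y14.68
G01 X59.46 Y14.68
G01 X59.46 Y59.22
M5
G0 X103.43 Y65.33
M3 S217
G01 X37.92 Y7.58 F2364
G01 X132.37 Y94.94
G01 X103.43 Y65.33
M5
G0 X197.06 Y95.73
M3 S217
G01 X164.92 Y113.33 F2364
M5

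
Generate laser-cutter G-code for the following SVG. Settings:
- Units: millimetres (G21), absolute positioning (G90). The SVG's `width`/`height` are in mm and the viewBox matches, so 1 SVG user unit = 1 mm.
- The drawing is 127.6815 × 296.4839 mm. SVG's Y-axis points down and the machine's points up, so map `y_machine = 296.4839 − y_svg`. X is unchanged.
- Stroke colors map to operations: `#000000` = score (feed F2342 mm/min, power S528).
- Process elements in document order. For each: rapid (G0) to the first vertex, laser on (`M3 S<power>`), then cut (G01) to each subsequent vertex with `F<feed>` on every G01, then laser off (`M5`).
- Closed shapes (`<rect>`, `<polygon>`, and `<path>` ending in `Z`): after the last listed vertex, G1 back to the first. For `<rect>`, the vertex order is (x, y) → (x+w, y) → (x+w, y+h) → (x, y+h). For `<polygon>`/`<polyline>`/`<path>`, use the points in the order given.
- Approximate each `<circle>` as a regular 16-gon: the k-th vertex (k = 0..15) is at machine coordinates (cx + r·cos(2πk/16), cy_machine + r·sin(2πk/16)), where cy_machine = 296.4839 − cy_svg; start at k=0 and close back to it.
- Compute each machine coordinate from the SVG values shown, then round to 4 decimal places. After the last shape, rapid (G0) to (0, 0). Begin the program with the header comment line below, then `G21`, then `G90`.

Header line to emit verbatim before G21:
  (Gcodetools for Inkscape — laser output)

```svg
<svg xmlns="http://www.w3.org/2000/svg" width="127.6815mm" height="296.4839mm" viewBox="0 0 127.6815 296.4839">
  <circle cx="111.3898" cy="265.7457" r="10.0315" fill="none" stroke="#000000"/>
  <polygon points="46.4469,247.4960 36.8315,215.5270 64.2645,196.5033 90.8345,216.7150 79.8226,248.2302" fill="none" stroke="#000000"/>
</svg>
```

viewBox `0 0 127.6815 296.4839` with mm width/height → 1 unit = 1 mm. Flip: y_m = 296.4839 − y_svg.

**Shape 1** — `<circle>` circle, stroke `#000000` → score (S528, F2342). Machine vertices: (121.4213,30.7382) → (120.6577,34.5771) → (118.4831,37.8315) → (115.2287,40.0061) → (111.3898,40.7697) → (107.5509,40.0061) → (104.2965,37.8315) → (102.1219,34.5771) → (101.3583,30.7382) → (102.1219,26.8993) → (104.2965,23.6449) → (107.5509,21.4703) → (111.3898,20.7067) → (115.2287,21.4703) → (118.4831,23.6449) → (120.6577,26.8993) → (121.4213,30.7382). Closed: final G1 returns to the first vertex.

**Shape 2** — `<polygon>` regular polygon, stroke `#000000` → score (S528, F2342). Machine vertices: (46.4469,48.9879) → (36.8315,80.9569) → (64.2645,99.9806) → (90.8345,79.7689) → (79.8226,48.2537) → (46.4469,48.9879). Closed: final G1 returns to the first vertex.

(Gcodetools for Inkscape — laser output)
G21
G90
G0 X121.4213 Y30.7382
M3 S528
G01 X120.6577 Y34.5771 F2342
G01 X118.4831 Y37.8315 F2342
G01 X115.2287 Y40.0061 F2342
G01 X111.3898 Y40.7697 F2342
G01 X107.5509 Y40.0061 F2342
G01 X104.2965 Y37.8315 F2342
G01 X102.1219 Y34.5771 F2342
G01 X101.3583 Y30.7382 F2342
G01 X102.1219 Y26.8993 F2342
G01 X104.2965 Y23.6449 F2342
G01 X107.5509 Y21.4703 F2342
G01 X111.3898 Y20.7067 F2342
G01 X115.2287 Y21.4703 F2342
G01 X118.4831 Y23.6449 F2342
G01 X120.6577 Y26.8993 F2342
G01 X121.4213 Y30.7382 F2342
M5
G0 X46.4469 Y48.9879
M3 S528
G01 X36.8315 Y80.9569 F2342
G01 X64.2645 Y99.9806 F2342
G01 X90.8345 Y79.7689 F2342
G01 X79.8226 Y48.2537 F2342
G01 X46.4469 Y48.9879 F2342
M5
G0 X0.0000 Y0.0000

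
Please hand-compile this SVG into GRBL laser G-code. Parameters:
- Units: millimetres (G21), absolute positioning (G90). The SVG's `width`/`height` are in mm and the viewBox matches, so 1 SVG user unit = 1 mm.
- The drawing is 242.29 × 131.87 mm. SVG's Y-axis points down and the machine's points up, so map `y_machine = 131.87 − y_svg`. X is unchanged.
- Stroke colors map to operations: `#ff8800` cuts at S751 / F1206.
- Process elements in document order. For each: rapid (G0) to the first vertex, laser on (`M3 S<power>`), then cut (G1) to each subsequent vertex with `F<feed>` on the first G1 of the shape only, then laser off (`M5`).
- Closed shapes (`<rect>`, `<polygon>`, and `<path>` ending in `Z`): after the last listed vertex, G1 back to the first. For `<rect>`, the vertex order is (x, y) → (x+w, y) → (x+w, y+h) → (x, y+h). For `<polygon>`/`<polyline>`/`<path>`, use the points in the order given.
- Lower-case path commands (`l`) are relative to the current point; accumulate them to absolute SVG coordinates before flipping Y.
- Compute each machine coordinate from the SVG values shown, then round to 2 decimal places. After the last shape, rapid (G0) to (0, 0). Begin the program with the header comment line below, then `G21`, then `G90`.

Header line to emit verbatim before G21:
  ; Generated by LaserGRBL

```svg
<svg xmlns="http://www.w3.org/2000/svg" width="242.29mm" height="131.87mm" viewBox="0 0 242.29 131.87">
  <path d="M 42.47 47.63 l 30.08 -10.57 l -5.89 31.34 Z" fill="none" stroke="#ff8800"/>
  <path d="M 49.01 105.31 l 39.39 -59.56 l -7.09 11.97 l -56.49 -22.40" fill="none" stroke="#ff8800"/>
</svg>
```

; Generated by LaserGRBL
G21
G90
G0 X42.47 Y84.24
M3 S751
G1 X72.55 Y94.81 F1206
G1 X66.66 Y63.47
G1 X42.47 Y84.24
M5
G0 X49.01 Y26.56
M3 S751
G1 X88.40 Y86.12 F1206
G1 X81.31 Y74.15
G1 X24.82 Y96.55
M5
G0 X0.00 Y0.00

Since the viewBox matches the mm dimensions, user units are millimetres directly. The only transform is the Y-flip y_m = 131.87 − y_svg.

Shape 1 is a regular polygon drawn with `<path>`. Its stroke #ff8800 means cut at S751, F1206. After flipping Y the toolpath is (42.47,84.24) → (72.55,94.81) → (66.66,63.47) → (42.47,84.24), returning to the start.

Shape 2 is a open polyline drawn with `<path>`. Its stroke #ff8800 means cut at S751, F1206. After flipping Y the toolpath is (49.01,26.56) → (88.40,86.12) → (81.31,74.15) → (24.82,96.55).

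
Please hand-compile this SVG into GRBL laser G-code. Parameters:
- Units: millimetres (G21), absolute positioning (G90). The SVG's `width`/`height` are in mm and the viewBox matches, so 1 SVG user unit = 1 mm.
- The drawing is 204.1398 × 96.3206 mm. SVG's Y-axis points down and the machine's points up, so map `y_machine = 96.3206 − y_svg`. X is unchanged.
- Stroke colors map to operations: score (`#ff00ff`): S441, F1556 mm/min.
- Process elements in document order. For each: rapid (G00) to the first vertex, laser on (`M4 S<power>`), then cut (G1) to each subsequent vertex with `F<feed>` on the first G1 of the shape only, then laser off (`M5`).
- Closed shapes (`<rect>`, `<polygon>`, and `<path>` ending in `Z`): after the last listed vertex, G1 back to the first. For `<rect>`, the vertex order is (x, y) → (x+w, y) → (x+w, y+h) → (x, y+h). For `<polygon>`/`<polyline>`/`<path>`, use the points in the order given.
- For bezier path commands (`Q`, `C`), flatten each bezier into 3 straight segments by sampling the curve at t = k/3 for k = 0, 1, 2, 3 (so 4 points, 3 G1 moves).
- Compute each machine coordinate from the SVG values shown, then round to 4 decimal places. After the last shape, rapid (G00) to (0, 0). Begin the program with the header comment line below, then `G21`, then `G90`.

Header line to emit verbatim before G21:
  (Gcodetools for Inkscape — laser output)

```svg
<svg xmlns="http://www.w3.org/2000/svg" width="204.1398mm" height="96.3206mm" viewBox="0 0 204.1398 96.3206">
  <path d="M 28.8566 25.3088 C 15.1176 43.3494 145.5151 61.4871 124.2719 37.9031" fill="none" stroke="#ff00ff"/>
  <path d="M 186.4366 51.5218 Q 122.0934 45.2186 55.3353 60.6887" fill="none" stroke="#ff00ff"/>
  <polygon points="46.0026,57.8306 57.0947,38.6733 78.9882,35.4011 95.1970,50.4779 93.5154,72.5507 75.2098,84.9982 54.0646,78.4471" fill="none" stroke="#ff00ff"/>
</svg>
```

Since the viewBox matches the mm dimensions, user units are millimetres directly. The only transform is the Y-flip y_m = 96.3206 − y_svg.

Shape 1 is a cubic bezier drawn with `<path>`. Its stroke #ff00ff means score at S441, F1556. After flipping Y the toolpath is (28.8566,71.0118) → (52.2084,54.4877) → (105.9229,47.1919) → (124.2719,58.4175).

Shape 2 is a quadratic bezier drawn with `<path>`. Its stroke #ff00ff means score at S441, F1556. After flipping Y the toolpath is (186.4366,44.7988) → (143.2728,46.5817) → (99.5724,43.5260) → (55.3353,35.6319).

Shape 3 is a regular polygon drawn with `<polygon>`. Its stroke #ff00ff means score at S441, F1556. After flipping Y the toolpath is (46.0026,38.4900) → (57.0947,57.6473) → (78.9882,60.9195) → (95.1970,45.8427) → (93.5154,23.7699) → (75.2098,11.3224) → (54.0646,17.8735) → (46.0026,38.4900), returning to the start.

(Gcodetools for Inkscape — laser output)
G21
G90
G00 X28.8566 Y71.0118
M4 S441
G1 X52.2084 Y54.4877 F1556
G1 X105.9229 Y47.1919
G1 X124.2719 Y58.4175
M5
G00 X186.4366 Y44.7988
M4 S441
G1 X143.2728 Y46.5817 F1556
G1 X99.5724 Y43.5260
G1 X55.3353 Y35.6319
M5
G00 X46.0026 Y38.4900
M4 S441
G1 X57.0947 Y57.6473 F1556
G1 X78.9882 Y60.9195
G1 X95.1970 Y45.8427
G1 X93.5154 Y23.7699
G1 X75.2098 Y11.3224
G1 X54.0646 Y17.8735
G1 X46.0026 Y38.4900
M5
G00 X0.0000 Y0.0000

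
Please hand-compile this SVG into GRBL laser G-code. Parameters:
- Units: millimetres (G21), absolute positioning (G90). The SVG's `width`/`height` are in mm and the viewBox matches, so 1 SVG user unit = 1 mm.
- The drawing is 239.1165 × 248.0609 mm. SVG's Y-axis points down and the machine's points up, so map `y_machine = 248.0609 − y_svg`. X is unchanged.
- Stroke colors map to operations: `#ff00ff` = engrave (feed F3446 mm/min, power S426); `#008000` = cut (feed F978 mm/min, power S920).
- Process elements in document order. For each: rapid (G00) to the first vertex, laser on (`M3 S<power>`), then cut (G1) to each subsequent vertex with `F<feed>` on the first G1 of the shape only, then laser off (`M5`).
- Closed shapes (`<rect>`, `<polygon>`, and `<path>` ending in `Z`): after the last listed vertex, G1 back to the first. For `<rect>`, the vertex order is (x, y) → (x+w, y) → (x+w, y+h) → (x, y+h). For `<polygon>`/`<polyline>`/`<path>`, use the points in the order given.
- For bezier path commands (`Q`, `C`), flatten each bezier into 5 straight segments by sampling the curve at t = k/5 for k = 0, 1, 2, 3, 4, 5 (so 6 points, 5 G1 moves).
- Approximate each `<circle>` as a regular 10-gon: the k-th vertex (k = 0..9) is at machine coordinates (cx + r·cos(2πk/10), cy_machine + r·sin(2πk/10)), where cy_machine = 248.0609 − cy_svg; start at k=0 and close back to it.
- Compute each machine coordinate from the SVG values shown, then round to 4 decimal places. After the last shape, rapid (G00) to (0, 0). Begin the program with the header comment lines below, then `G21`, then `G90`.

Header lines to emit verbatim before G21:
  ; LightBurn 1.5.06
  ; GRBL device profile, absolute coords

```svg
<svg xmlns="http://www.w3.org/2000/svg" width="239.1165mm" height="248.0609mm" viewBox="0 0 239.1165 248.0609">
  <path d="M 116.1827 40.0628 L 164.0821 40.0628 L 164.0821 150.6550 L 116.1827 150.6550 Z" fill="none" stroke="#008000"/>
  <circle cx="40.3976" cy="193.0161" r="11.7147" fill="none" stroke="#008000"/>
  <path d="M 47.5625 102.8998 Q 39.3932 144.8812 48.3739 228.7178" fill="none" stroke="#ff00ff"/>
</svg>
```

viewBox `0 0 239.1165 248.0609` with mm width/height → 1 unit = 1 mm. Flip: y_m = 248.0609 − y_svg.

**Shape 1** — `<path>` rectangle, stroke `#008000` → cut (S920, F978). Machine vertices: (116.1827,207.9981) → (164.0821,207.9981) → (164.0821,97.4059) → (116.1827,97.4059) → (116.1827,207.9981). Closed: final G1 returns to the first vertex.

**Shape 2** — `<circle>` circle, stroke `#008000` → cut (S920, F978). Machine vertices: (52.1123,55.0448) → (49.8750,61.9305) → (44.0176,66.1861) → (36.7776,66.1861) → (30.9202,61.9305) → (28.6829,55.0448) → (30.9202,48.1591) → (36.7776,43.9035) → (44.0176,43.9035) → (49.8750,48.1591) → (52.1123,55.0448). Closed: final G1 returns to the first vertex.

**Shape 3** — `<path>` quadratic bezier, stroke `#ff00ff` → engrave (S426, F3446). Control points (SVG): P0=(47.5625,102.8998), P1=(39.3932,144.8812), P2=(48.3739,228.7178); sampled at t=k/5. Machine vertices: (47.5625,145.1611) → (44.9808,126.6943) → (43.7711,104.8791) → (43.9333,79.7155) → (45.4676,51.2035) → (48.3739,19.3431). Open path.

; LightBurn 1.5.06
; GRBL device profile, absolute coords
G21
G90
G00 X116.1827 Y207.9981
M3 S920
G1 X164.0821 Y207.9981 F978
G1 X164.0821 Y97.4059
G1 X116.1827 Y97.4059
G1 X116.1827 Y207.9981
M5
G00 X52.1123 Y55.0448
M3 S920
G1 X49.8750 Y61.9305 F978
G1 X44.0176 Y66.1861
G1 X36.7776 Y66.1861
G1 X30.9202 Y61.9305
G1 X28.6829 Y55.0448
G1 X30.9202 Y48.1591
G1 X36.7776 Y43.9035
G1 X44.0176 Y43.9035
G1 X49.8750 Y48.1591
G1 X52.1123 Y55.0448
M5
G00 X47.5625 Y145.1611
M3 S426
G1 X44.9808 Y126.6943 F3446
G1 X43.7711 Y104.8791
G1 X43.9333 Y79.7155
G1 X45.4676 Y51.2035
G1 X48.3739 Y19.3431
M5
G00 X0.0000 Y0.0000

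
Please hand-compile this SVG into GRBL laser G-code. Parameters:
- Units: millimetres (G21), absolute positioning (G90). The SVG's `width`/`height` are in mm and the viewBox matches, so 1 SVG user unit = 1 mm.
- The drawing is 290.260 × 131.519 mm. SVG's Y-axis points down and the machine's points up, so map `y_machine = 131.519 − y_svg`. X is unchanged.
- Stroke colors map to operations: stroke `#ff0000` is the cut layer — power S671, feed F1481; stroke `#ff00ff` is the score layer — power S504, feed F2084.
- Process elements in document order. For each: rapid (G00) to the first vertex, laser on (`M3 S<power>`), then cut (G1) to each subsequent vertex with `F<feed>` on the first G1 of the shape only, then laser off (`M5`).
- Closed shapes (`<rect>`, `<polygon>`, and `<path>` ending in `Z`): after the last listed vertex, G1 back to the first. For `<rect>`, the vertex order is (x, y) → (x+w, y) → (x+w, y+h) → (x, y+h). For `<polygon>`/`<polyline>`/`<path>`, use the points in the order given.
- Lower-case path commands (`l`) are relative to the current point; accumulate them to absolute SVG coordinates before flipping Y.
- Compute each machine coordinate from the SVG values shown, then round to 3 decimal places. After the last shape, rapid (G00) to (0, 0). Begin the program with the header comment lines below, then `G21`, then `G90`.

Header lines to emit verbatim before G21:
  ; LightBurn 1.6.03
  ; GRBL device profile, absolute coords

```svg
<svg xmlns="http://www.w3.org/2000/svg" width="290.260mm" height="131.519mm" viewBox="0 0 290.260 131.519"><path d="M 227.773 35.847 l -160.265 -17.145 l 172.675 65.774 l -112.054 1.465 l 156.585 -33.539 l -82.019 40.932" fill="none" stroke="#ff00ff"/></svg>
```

; LightBurn 1.6.03
; GRBL device profile, absolute coords
G21
G90
G00 X227.773 Y95.672
M3 S504
G1 X67.508 Y112.817 F2084
G1 X240.183 Y47.043
G1 X128.129 Y45.578
G1 X284.714 Y79.117
G1 X202.695 Y38.185
M5
G00 X0.000 Y0.000

viewBox `0 0 290.260 131.519` with mm width/height → 1 unit = 1 mm. Flip: y_m = 131.519 − y_svg.

**Shape 1** — `<path>` open polyline, stroke `#ff00ff` → score (S504, F2084). Machine vertices: (227.773,95.672) → (67.508,112.817) → (240.183,47.043) → (128.129,45.578) → (284.714,79.117) → (202.695,38.185). Open path.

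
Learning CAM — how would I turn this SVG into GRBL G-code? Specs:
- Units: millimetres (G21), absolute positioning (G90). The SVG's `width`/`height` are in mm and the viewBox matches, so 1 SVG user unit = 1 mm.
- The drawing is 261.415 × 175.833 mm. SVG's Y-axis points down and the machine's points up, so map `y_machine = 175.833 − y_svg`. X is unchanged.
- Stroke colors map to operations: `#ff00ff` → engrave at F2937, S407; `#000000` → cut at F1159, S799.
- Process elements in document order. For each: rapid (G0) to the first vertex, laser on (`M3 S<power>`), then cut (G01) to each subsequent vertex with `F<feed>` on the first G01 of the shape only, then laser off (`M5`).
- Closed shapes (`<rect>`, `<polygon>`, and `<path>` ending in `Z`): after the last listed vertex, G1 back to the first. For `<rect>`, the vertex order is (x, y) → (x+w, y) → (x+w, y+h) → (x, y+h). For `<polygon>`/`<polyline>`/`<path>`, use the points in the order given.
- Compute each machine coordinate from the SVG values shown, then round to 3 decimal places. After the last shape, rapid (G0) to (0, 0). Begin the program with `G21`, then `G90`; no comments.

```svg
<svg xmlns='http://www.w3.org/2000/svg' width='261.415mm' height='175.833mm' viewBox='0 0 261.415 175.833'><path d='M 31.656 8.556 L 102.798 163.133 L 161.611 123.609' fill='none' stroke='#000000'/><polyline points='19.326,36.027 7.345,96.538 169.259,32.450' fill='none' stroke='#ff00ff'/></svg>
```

Since the viewBox matches the mm dimensions, user units are millimetres directly. The only transform is the Y-flip y_m = 175.833 − y_svg.

Shape 1 is a open polyline drawn with `<path>`. Its stroke #000000 means cut at S799, F1159. After flipping Y the toolpath is (31.656,167.277) → (102.798,12.700) → (161.611,52.224).

Shape 2 is a open polyline drawn with `<polyline>`. Its stroke #ff00ff means engrave at S407, F2937. After flipping Y the toolpath is (19.326,139.806) → (7.345,79.295) → (169.259,143.383).

G21
G90
G0 X31.656 Y167.277
M3 S799
G01 X102.798 Y12.700 F1159
G01 X161.611 Y52.224
M5
G0 X19.326 Y139.806
M3 S407
G01 X7.345 Y79.295 F2937
G01 X169.259 Y143.383
M5
G0 X0.000 Y0.000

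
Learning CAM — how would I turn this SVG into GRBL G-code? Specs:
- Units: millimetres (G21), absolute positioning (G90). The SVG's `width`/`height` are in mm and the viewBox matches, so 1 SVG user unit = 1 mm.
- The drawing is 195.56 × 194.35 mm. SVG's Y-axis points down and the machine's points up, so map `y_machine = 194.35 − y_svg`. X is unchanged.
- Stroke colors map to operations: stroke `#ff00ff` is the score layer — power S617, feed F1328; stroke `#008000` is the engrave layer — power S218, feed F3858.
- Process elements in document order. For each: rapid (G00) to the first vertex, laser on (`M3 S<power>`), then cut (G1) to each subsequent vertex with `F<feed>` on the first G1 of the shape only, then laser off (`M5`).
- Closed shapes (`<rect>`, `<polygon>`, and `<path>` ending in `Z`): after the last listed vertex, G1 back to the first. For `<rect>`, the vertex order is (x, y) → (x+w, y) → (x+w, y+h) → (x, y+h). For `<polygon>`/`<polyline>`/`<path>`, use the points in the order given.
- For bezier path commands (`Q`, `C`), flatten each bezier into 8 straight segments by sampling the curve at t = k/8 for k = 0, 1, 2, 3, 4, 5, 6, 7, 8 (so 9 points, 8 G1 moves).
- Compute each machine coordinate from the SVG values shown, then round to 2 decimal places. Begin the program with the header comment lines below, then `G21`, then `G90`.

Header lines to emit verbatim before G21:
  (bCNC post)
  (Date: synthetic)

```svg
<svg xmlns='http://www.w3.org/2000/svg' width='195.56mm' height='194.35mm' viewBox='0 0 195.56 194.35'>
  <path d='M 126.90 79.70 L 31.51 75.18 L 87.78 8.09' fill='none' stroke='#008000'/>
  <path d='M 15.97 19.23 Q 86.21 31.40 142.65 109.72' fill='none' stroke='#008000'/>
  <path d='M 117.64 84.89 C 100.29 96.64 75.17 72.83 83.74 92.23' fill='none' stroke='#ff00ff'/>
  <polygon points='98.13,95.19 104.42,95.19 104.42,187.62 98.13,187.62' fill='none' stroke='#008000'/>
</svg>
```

(bCNC post)
(Date: synthetic)
G21
G90
G00 X126.90 Y114.65
M3 S218
G1 X31.51 Y119.17 F3858
G1 X87.78 Y186.26
M5
G00 X15.97 Y175.12
M3 S218
G1 X33.31 Y171.04 F3858
G1 X50.23 Y164.90
G1 X66.71 Y156.69
G1 X82.76 Y146.41
G1 X98.38 Y134.07
G1 X113.57 Y119.66
G1 X128.32 Y103.18
G1 X142.65 Y84.63
M5
G00 X117.64 Y109.46
M3 S617
G1 X110.85 Y106.57 F1328
G1 X103.82 Y106.08
G1 X97.03 Y107.09
G1 X90.97 Y108.66
G1 X86.13 Y109.87
G1 X82.98 Y109.80
G1 X82.02 Y107.52
G1 X83.74 Y102.12
M5
G00 X98.13 Y99.16
M3 S218
G1 X104.42 Y99.16 F3858
G1 X104.42 Y6.73
G1 X98.13 Y6.73
G1 X98.13 Y99.16
M5

Since the viewBox matches the mm dimensions, user units are millimetres directly. The only transform is the Y-flip y_m = 194.35 − y_svg.

Shape 1 is a open polyline drawn with `<path>`. Its stroke #008000 means engrave at S218, F3858. After flipping Y the toolpath is (126.90,114.65) → (31.51,119.17) → (87.78,186.26).

Shape 2 is a quadratic bezier drawn with `<path>`. Its stroke #008000 means engrave at S218, F3858. After flipping Y the toolpath is (15.97,175.12) → (33.31,171.04) → (50.23,164.90) → (66.71,156.69) → (82.76,146.41) → (98.38,134.07) → (113.57,119.66) → (128.32,103.18) → (142.65,84.63).

Shape 3 is a cubic bezier drawn with `<path>`. Its stroke #ff00ff means score at S617, F1328. After flipping Y the toolpath is (117.64,109.46) → (110.85,106.57) → (103.82,106.08) → (97.03,107.09) → (90.97,108.66) → (86.13,109.87) → (82.98,109.80) → (82.02,107.52) → (83.74,102.12).

Shape 4 is a rectangle drawn with `<polygon>`. Its stroke #008000 means engrave at S218, F3858. After flipping Y the toolpath is (98.13,99.16) → (104.42,99.16) → (104.42,6.73) → (98.13,6.73) → (98.13,99.16), returning to the start.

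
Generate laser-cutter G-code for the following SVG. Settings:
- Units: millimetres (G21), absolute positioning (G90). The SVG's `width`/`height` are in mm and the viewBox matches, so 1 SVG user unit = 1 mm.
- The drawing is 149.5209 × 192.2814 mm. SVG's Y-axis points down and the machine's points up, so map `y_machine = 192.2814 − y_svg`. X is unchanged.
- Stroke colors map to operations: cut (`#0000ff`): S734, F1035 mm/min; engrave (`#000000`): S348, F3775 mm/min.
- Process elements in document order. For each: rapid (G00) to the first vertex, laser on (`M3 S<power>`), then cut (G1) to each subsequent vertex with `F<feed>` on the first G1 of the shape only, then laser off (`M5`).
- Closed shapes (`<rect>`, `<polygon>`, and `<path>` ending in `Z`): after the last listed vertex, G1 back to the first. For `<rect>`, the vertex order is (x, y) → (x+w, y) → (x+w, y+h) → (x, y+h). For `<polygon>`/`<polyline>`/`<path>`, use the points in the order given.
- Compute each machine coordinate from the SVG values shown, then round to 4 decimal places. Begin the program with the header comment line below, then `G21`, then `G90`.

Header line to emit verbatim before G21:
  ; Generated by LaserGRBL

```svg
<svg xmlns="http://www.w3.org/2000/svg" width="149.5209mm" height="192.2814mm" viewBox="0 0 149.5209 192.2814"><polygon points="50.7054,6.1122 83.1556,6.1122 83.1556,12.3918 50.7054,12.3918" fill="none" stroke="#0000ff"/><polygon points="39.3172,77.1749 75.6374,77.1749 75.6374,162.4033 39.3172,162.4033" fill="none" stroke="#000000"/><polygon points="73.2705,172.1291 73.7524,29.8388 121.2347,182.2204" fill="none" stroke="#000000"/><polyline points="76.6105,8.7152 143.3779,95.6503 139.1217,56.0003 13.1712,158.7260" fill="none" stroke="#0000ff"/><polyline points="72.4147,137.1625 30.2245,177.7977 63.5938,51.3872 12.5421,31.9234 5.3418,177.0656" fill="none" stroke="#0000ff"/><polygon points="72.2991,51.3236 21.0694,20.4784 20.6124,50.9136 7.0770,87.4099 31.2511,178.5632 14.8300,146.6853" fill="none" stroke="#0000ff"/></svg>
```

; Generated by LaserGRBL
G21
G90
G00 X50.7054 Y186.1692
M3 S734
G1 X83.1556 Y186.1692 F1035
G1 X83.1556 Y179.8896
G1 X50.7054 Y179.8896
G1 X50.7054 Y186.1692
M5
G00 X39.3172 Y115.1065
M3 S348
G1 X75.6374 Y115.1065 F3775
G1 X75.6374 Y29.8781
G1 X39.3172 Y29.8781
G1 X39.3172 Y115.1065
M5
G00 X73.2705 Y20.1523
M3 S348
G1 X73.7524 Y162.4426 F3775
G1 X121.2347 Y10.0610
G1 X73.2705 Y20.1523
M5
G00 X76.6105 Y183.5662
M3 S734
G1 X143.3779 Y96.6311 F1035
G1 X139.1217 Y136.2811
G1 X13.1712 Y33.5554
M5
G00 X72.4147 Y55.1189
M3 S734
G1 X30.2245 Y14.4837 F1035
G1 X63.5938 Y140.8942
G1 X12.5421 Y160.3580
G1 X5.3418 Y15.2158
M5
G00 X72.2991 Y140.9578
M3 S734
G1 X21.0694 Y171.8030 F1035
G1 X20.6124 Y141.3678
G1 X7.0770 Y104.8715
G1 X31.2511 Y13.7182
G1 X14.8300 Y45.5961
G1 X72.2991 Y140.9578
M5

1 u = 1 mm; y_m = 192.2814 − y.

[1] `<polygon>` rectangle, #0000ff→cut S734 F1035: (50.7054,186.1692) → (83.1556,186.1692) → (83.1556,179.8896) → (50.7054,179.8896) → (50.7054,186.1692) (closed)

[2] `<polygon>` rectangle, #000000→engrave S348 F3775: (39.3172,115.1065) → (75.6374,115.1065) → (75.6374,29.8781) → (39.3172,29.8781) → (39.3172,115.1065) (closed)

[3] `<polygon>` closed polygon, #000000→engrave S348 F3775: (73.2705,20.1523) → (73.7524,162.4426) → (121.2347,10.0610) → (73.2705,20.1523) (closed)

[4] `<polyline>` open polyline, #0000ff→cut S734 F1035: (76.6105,183.5662) → (143.3779,96.6311) → (139.1217,136.2811) → (13.1712,33.5554)

[5] `<polyline>` open polyline, #0000ff→cut S734 F1035: (72.4147,55.1189) → (30.2245,14.4837) → (63.5938,140.8942) → (12.5421,160.3580) → (5.3418,15.2158)

[6] `<polygon>` closed polygon, #0000ff→cut S734 F1035: (72.2991,140.9578) → (21.0694,171.8030) → (20.6124,141.3678) → (7.0770,104.8715) → (31.2511,13.7182) → (14.8300,45.5961) → (72.2991,140.9578) (closed)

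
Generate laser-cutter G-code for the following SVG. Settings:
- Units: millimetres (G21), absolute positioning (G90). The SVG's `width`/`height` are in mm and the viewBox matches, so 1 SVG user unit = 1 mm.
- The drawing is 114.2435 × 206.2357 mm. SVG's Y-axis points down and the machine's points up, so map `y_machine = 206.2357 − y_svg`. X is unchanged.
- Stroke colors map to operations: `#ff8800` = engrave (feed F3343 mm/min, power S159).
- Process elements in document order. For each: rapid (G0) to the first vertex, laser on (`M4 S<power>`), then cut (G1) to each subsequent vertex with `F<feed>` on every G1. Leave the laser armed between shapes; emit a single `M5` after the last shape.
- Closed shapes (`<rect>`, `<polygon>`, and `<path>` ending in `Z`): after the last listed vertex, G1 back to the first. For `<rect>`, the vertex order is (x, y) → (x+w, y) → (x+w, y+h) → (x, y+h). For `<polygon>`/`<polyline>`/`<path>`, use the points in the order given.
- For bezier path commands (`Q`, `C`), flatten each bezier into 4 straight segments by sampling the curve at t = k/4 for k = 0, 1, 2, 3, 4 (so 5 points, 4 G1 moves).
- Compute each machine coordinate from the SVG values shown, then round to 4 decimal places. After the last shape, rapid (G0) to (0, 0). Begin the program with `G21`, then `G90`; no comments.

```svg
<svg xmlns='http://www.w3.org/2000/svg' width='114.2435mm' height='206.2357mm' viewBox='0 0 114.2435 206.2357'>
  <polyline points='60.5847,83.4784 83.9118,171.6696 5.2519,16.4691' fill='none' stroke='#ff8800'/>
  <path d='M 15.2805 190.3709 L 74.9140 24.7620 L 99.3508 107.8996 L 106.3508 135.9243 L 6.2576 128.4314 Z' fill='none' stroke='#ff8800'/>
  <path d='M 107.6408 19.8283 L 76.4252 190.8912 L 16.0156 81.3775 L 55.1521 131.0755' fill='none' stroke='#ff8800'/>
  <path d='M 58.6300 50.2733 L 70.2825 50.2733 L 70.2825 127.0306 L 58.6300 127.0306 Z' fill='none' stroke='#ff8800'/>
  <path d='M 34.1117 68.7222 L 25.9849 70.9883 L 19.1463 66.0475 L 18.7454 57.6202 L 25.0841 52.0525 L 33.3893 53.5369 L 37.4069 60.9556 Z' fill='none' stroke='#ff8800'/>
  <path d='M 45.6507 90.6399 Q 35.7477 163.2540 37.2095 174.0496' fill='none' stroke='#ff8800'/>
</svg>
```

viewBox `0 0 114.2435 206.2357` with mm width/height → 1 unit = 1 mm. Flip: y_m = 206.2357 − y_svg.

**Shape 1** — `<polyline>` open polyline, stroke `#ff8800` → engrave (S159, F3343). Machine vertices: (60.5847,122.7573) → (83.9118,34.5661) → (5.2519,189.7666). Open path.

**Shape 2** — `<path>` closed polygon, stroke `#ff8800` → engrave (S159, F3343). Machine vertices: (15.2805,15.8648) → (74.9140,181.4737) → (99.3508,98.3361) → (106.3508,70.3114) → (6.2576,77.8043) → (15.2805,15.8648). Closed: final G1 returns to the first vertex.

**Shape 3** — `<path>` open polyline, stroke `#ff8800` → engrave (S159, F3343). Machine vertices: (107.6408,186.4074) → (76.4252,15.3445) → (16.0156,124.8582) → (55.1521,75.1602). Open path.

**Shape 4** — `<path>` rectangle, stroke `#ff8800` → engrave (S159, F3343). Machine vertices: (58.6300,155.9624) → (70.2825,155.9624) → (70.2825,79.2051) → (58.6300,79.2051) → (58.6300,155.9624). Closed: final G1 returns to the first vertex.

**Shape 5** — `<path>` regular polygon, stroke `#ff8800` → engrave (S159, F3343). Machine vertices: (34.1117,137.5135) → (25.9849,135.2474) → (19.1463,140.1882) → (18.7454,148.6155) → (25.0841,154.1832) → (33.3893,152.6988) → (37.4069,145.2801) → (34.1117,137.5135). Closed: final G1 returns to the first vertex.

**Shape 6** — `<path>` quadratic bezier, stroke `#ff8800` → engrave (S159, F3343). Control points (SVG): P0=(45.6507,90.6399), P1=(35.7477,163.2540), P2=(37.2095,174.0496); sampled at t=k/4. Machine vertices: (45.6507,115.5958) → (41.4095,83.1524) → (38.5889,58.4363) → (37.1889,41.4476) → (37.2095,32.1861). Open path.

G21
G90
G0 X60.5847 Y122.7573
M4 S159
G1 X83.9118 Y34.5661 F3343
G1 X5.2519 Y189.7666 F3343
G0 X15.2805 Y15.8648
M4 S159
G1 X74.9140 Y181.4737 F3343
G1 X99.3508 Y98.3361 F3343
G1 X106.3508 Y70.3114 F3343
G1 X6.2576 Y77.8043 F3343
G1 X15.2805 Y15.8648 F3343
G0 X107.6408 Y186.4074
M4 S159
G1 X76.4252 Y15.3445 F3343
G1 X16.0156 Y124.8582 F3343
G1 X55.1521 Y75.1602 F3343
G0 X58.6300 Y155.9624
M4 S159
G1 X70.2825 Y155.9624 F3343
G1 X70.2825 Y79.2051 F3343
G1 X58.6300 Y79.2051 F3343
G1 X58.6300 Y155.9624 F3343
G0 X34.1117 Y137.5135
M4 S159
G1 X25.9849 Y135.2474 F3343
G1 X19.1463 Y140.1882 F3343
G1 X18.7454 Y148.6155 F3343
G1 X25.0841 Y154.1832 F3343
G1 X33.3893 Y152.6988 F3343
G1 X37.4069 Y145.2801 F3343
G1 X34.1117 Y137.5135 F3343
G0 X45.6507 Y115.5958
M4 S159
G1 X41.4095 Y83.1524 F3343
G1 X38.5889 Y58.4363 F3343
G1 X37.1889 Y41.4476 F3343
G1 X37.2095 Y32.1861 F3343
M5
G0 X0.0000 Y0.0000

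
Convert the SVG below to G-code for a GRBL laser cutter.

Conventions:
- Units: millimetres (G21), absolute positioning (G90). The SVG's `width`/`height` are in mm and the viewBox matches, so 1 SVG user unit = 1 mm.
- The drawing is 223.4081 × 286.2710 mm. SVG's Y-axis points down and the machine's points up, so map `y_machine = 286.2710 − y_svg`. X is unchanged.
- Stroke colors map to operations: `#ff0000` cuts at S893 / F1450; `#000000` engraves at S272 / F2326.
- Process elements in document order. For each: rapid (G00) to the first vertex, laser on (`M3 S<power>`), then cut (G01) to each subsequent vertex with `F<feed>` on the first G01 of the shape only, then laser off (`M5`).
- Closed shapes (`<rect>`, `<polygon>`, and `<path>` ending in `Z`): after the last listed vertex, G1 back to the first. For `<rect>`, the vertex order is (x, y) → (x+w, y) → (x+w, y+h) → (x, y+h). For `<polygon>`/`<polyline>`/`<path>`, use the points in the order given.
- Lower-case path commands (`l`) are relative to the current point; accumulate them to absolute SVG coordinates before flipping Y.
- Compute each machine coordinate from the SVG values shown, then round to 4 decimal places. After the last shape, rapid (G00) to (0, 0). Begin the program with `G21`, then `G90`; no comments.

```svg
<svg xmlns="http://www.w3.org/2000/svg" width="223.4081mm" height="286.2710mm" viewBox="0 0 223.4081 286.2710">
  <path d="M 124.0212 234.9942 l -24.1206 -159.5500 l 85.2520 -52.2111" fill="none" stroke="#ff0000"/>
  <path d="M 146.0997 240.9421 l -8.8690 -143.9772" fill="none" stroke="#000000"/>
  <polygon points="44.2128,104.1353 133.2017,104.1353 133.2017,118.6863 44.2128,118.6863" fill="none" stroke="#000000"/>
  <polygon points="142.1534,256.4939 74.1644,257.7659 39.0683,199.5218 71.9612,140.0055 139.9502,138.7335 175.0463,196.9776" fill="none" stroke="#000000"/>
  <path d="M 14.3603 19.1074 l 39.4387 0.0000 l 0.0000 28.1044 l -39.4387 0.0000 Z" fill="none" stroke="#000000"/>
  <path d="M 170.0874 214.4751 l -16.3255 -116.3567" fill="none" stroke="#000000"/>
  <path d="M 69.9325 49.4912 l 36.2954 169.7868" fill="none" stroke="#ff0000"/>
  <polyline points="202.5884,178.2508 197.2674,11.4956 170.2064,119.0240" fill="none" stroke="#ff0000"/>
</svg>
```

G21
G90
G00 X124.0212 Y51.2768
M3 S893
G01 X99.9006 Y210.8268 F1450
G01 X185.1526 Y263.0379
M5
G00 X146.0997 Y45.3289
M3 S272
G01 X137.2307 Y189.3061 F2326
M5
G00 X44.2128 Y182.1357
M3 S272
G01 X133.2017 Y182.1357 F2326
G01 X133.2017 Y167.5847
G01 X44.2128 Y167.5847
G01 X44.2128 Y182.1357
M5
G00 X142.1534 Y29.7771
M3 S272
G01 X74.1644 Y28.5051 F2326
G01 X39.0683 Y86.7492
G01 X71.9612 Y146.2655
G01 X139.9502 Y147.5375
G01 X175.0463 Y89.2934
G01 X142.1534 Y29.7771
M5
G00 X14.3603 Y267.1636
M3 S272
G01 X53.7990 Y267.1636 F2326
G01 X53.7990 Y239.0592
G01 X14.3603 Y239.0592
G01 X14.3603 Y267.1636
M5
G00 X170.0874 Y71.7959
M3 S272
G01 X153.7619 Y188.1526 F2326
M5
G00 X69.9325 Y236.7798
M3 S893
G01 X106.2279 Y66.9930 F1450
M5
G00 X202.5884 Y108.0202
M3 S893
G01 X197.2674 Y274.7754 F1450
G01 X170.2064 Y167.2470
M5
G00 X0.0000 Y0.0000

Since the viewBox matches the mm dimensions, user units are millimetres directly. The only transform is the Y-flip y_m = 286.2710 − y_svg.

Shape 1 is a open polyline drawn with `<path>`. Its stroke #ff0000 means cut at S893, F1450. After flipping Y the toolpath is (124.0212,51.2768) → (99.9006,210.8268) → (185.1526,263.0379).

Shape 2 is a line segment drawn with `<path>`. Its stroke #000000 means engrave at S272, F2326. After flipping Y the toolpath is (146.0997,45.3289) → (137.2307,189.3061).

Shape 3 is a rectangle drawn with `<polygon>`. Its stroke #000000 means engrave at S272, F2326. After flipping Y the toolpath is (44.2128,182.1357) → (133.2017,182.1357) → (133.2017,167.5847) → (44.2128,167.5847) → (44.2128,182.1357), returning to the start.

Shape 4 is a regular polygon drawn with `<polygon>`. Its stroke #000000 means engrave at S272, F2326. After flipping Y the toolpath is (142.1534,29.7771) → (74.1644,28.5051) → (39.0683,86.7492) → (71.9612,146.2655) → (139.9502,147.5375) → (175.0463,89.2934) → (142.1534,29.7771), returning to the start.

Shape 5 is a rectangle drawn with `<path>`. Its stroke #000000 means engrave at S272, F2326. After flipping Y the toolpath is (14.3603,267.1636) → (53.7990,267.1636) → (53.7990,239.0592) → (14.3603,239.0592) → (14.3603,267.1636), returning to the start.

Shape 6 is a line segment drawn with `<path>`. Its stroke #000000 means engrave at S272, F2326. After flipping Y the toolpath is (170.0874,71.7959) → (153.7619,188.1526).

Shape 7 is a line segment drawn with `<path>`. Its stroke #ff0000 means cut at S893, F1450. After flipping Y the toolpath is (69.9325,236.7798) → (106.2279,66.9930).

Shape 8 is a open polyline drawn with `<polyline>`. Its stroke #ff0000 means cut at S893, F1450. After flipping Y the toolpath is (202.5884,108.0202) → (197.2674,274.7754) → (170.2064,167.2470).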